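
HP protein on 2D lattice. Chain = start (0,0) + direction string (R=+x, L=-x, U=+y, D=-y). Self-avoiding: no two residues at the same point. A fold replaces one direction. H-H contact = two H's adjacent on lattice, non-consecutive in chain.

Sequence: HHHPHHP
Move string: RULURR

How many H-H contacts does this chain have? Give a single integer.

Positions: [(0, 0), (1, 0), (1, 1), (0, 1), (0, 2), (1, 2), (2, 2)]
H-H contact: residue 2 @(1,1) - residue 5 @(1, 2)

Answer: 1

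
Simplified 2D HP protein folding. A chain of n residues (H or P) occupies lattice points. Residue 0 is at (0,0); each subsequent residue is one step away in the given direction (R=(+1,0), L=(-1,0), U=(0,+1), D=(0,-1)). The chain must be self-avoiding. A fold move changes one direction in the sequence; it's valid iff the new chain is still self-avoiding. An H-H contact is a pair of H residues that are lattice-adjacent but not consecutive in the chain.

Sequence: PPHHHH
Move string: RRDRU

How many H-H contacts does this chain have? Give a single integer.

Positions: [(0, 0), (1, 0), (2, 0), (2, -1), (3, -1), (3, 0)]
H-H contact: residue 2 @(2,0) - residue 5 @(3, 0)

Answer: 1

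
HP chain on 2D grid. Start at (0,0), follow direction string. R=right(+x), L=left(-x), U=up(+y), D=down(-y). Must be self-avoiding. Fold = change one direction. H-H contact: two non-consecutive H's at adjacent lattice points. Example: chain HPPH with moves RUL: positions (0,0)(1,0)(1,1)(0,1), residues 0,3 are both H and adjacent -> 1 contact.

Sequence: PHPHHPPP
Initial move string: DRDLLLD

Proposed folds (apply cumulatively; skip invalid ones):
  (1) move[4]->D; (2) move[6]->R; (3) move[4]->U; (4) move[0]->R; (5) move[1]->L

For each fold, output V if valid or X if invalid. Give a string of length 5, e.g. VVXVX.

Answer: VXXVX

Derivation:
Initial: DRDLLLD -> [(0, 0), (0, -1), (1, -1), (1, -2), (0, -2), (-1, -2), (-2, -2), (-2, -3)]
Fold 1: move[4]->D => DRDLDLD VALID
Fold 2: move[6]->R => DRDLDLR INVALID (collision), skipped
Fold 3: move[4]->U => DRDLULD INVALID (collision), skipped
Fold 4: move[0]->R => RRDLDLD VALID
Fold 5: move[1]->L => RLDLDLD INVALID (collision), skipped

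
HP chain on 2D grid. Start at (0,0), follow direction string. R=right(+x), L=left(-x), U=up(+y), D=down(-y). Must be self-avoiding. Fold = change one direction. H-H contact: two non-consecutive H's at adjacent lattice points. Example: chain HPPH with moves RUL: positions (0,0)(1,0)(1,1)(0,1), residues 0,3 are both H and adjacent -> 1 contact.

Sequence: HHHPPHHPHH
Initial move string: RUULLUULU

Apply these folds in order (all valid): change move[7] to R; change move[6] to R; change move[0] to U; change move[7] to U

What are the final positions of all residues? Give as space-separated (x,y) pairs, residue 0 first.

Answer: (0,0) (0,1) (0,2) (0,3) (-1,3) (-2,3) (-2,4) (-1,4) (-1,5) (-1,6)

Derivation:
Initial moves: RUULLUULU
Fold: move[7]->R => RUULLUURU (positions: [(0, 0), (1, 0), (1, 1), (1, 2), (0, 2), (-1, 2), (-1, 3), (-1, 4), (0, 4), (0, 5)])
Fold: move[6]->R => RUULLURRU (positions: [(0, 0), (1, 0), (1, 1), (1, 2), (0, 2), (-1, 2), (-1, 3), (0, 3), (1, 3), (1, 4)])
Fold: move[0]->U => UUULLURRU (positions: [(0, 0), (0, 1), (0, 2), (0, 3), (-1, 3), (-2, 3), (-2, 4), (-1, 4), (0, 4), (0, 5)])
Fold: move[7]->U => UUULLURUU (positions: [(0, 0), (0, 1), (0, 2), (0, 3), (-1, 3), (-2, 3), (-2, 4), (-1, 4), (-1, 5), (-1, 6)])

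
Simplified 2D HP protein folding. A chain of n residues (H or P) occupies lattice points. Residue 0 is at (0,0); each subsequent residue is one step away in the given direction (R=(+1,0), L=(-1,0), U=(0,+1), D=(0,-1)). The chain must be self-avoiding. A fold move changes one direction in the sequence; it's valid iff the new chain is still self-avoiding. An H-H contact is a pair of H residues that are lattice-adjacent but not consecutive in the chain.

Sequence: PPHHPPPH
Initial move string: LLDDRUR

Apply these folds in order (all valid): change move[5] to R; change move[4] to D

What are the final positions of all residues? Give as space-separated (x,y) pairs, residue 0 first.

Answer: (0,0) (-1,0) (-2,0) (-2,-1) (-2,-2) (-2,-3) (-1,-3) (0,-3)

Derivation:
Initial moves: LLDDRUR
Fold: move[5]->R => LLDDRRR (positions: [(0, 0), (-1, 0), (-2, 0), (-2, -1), (-2, -2), (-1, -2), (0, -2), (1, -2)])
Fold: move[4]->D => LLDDDRR (positions: [(0, 0), (-1, 0), (-2, 0), (-2, -1), (-2, -2), (-2, -3), (-1, -3), (0, -3)])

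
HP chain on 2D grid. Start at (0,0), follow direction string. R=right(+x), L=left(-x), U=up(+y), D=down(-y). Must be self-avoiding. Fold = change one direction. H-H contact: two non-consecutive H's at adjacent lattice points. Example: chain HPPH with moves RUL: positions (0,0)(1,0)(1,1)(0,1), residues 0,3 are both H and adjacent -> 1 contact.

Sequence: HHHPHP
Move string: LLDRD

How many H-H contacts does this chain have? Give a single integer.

Answer: 1

Derivation:
Positions: [(0, 0), (-1, 0), (-2, 0), (-2, -1), (-1, -1), (-1, -2)]
H-H contact: residue 1 @(-1,0) - residue 4 @(-1, -1)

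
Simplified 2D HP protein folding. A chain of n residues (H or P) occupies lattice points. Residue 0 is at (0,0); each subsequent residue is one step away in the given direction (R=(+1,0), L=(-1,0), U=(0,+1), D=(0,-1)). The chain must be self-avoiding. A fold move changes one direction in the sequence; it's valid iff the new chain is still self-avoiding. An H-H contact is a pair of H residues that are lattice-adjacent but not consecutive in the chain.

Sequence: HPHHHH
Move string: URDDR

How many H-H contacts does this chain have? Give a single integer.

Positions: [(0, 0), (0, 1), (1, 1), (1, 0), (1, -1), (2, -1)]
H-H contact: residue 0 @(0,0) - residue 3 @(1, 0)

Answer: 1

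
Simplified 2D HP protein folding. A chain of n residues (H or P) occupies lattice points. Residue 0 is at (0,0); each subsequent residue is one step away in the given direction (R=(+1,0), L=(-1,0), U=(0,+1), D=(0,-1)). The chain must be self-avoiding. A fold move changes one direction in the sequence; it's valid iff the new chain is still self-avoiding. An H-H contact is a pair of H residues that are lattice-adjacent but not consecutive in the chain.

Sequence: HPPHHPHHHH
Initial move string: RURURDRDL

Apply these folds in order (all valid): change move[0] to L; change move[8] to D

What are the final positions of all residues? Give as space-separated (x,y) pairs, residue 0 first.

Answer: (0,0) (-1,0) (-1,1) (0,1) (0,2) (1,2) (1,1) (2,1) (2,0) (2,-1)

Derivation:
Initial moves: RURURDRDL
Fold: move[0]->L => LURURDRDL (positions: [(0, 0), (-1, 0), (-1, 1), (0, 1), (0, 2), (1, 2), (1, 1), (2, 1), (2, 0), (1, 0)])
Fold: move[8]->D => LURURDRDD (positions: [(0, 0), (-1, 0), (-1, 1), (0, 1), (0, 2), (1, 2), (1, 1), (2, 1), (2, 0), (2, -1)])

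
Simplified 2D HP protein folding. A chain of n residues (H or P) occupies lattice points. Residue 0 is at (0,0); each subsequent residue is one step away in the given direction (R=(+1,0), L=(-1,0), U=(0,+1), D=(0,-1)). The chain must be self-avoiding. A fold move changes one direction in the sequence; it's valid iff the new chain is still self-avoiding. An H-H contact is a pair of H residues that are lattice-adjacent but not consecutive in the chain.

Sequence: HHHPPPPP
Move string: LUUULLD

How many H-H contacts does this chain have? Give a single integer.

Answer: 0

Derivation:
Positions: [(0, 0), (-1, 0), (-1, 1), (-1, 2), (-1, 3), (-2, 3), (-3, 3), (-3, 2)]
No H-H contacts found.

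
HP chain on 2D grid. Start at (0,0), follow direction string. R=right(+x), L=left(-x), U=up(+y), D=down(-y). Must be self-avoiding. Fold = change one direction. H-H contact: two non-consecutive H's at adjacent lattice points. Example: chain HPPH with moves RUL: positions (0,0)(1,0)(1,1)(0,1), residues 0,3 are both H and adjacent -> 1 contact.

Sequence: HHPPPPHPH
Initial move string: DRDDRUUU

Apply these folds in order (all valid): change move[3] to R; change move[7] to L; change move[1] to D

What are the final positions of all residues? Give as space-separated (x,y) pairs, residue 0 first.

Answer: (0,0) (0,-1) (0,-2) (0,-3) (1,-3) (2,-3) (2,-2) (2,-1) (1,-1)

Derivation:
Initial moves: DRDDRUUU
Fold: move[3]->R => DRDRRUUU (positions: [(0, 0), (0, -1), (1, -1), (1, -2), (2, -2), (3, -2), (3, -1), (3, 0), (3, 1)])
Fold: move[7]->L => DRDRRUUL (positions: [(0, 0), (0, -1), (1, -1), (1, -2), (2, -2), (3, -2), (3, -1), (3, 0), (2, 0)])
Fold: move[1]->D => DDDRRUUL (positions: [(0, 0), (0, -1), (0, -2), (0, -3), (1, -3), (2, -3), (2, -2), (2, -1), (1, -1)])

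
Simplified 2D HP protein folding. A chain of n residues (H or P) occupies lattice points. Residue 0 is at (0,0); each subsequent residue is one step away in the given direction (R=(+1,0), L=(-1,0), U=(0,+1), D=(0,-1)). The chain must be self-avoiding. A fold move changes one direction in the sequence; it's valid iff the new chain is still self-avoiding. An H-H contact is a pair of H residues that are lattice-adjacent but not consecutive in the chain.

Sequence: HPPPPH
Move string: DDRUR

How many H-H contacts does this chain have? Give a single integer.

Answer: 0

Derivation:
Positions: [(0, 0), (0, -1), (0, -2), (1, -2), (1, -1), (2, -1)]
No H-H contacts found.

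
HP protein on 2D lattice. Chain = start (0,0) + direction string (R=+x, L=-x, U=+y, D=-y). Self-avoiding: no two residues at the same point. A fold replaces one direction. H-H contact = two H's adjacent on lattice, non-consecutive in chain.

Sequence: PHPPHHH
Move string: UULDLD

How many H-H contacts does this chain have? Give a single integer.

Answer: 1

Derivation:
Positions: [(0, 0), (0, 1), (0, 2), (-1, 2), (-1, 1), (-2, 1), (-2, 0)]
H-H contact: residue 1 @(0,1) - residue 4 @(-1, 1)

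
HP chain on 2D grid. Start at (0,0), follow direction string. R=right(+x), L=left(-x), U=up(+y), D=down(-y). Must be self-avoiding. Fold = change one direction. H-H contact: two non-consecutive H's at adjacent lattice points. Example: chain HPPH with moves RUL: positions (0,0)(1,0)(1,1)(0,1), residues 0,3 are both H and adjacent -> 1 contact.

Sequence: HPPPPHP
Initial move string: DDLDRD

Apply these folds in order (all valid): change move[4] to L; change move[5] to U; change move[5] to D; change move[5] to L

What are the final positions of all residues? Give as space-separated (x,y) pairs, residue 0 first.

Initial moves: DDLDRD
Fold: move[4]->L => DDLDLD (positions: [(0, 0), (0, -1), (0, -2), (-1, -2), (-1, -3), (-2, -3), (-2, -4)])
Fold: move[5]->U => DDLDLU (positions: [(0, 0), (0, -1), (0, -2), (-1, -2), (-1, -3), (-2, -3), (-2, -2)])
Fold: move[5]->D => DDLDLD (positions: [(0, 0), (0, -1), (0, -2), (-1, -2), (-1, -3), (-2, -3), (-2, -4)])
Fold: move[5]->L => DDLDLL (positions: [(0, 0), (0, -1), (0, -2), (-1, -2), (-1, -3), (-2, -3), (-3, -3)])

Answer: (0,0) (0,-1) (0,-2) (-1,-2) (-1,-3) (-2,-3) (-3,-3)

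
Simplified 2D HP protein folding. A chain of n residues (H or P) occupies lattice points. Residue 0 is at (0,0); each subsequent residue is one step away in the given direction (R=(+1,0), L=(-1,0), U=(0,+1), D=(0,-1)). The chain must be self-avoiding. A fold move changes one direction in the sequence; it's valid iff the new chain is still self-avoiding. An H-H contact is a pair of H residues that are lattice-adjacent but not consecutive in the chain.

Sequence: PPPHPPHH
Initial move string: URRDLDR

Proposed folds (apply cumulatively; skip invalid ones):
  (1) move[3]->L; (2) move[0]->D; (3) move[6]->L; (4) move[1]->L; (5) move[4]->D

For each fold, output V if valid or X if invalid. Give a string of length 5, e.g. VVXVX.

Initial: URRDLDR -> [(0, 0), (0, 1), (1, 1), (2, 1), (2, 0), (1, 0), (1, -1), (2, -1)]
Fold 1: move[3]->L => URRLLDR INVALID (collision), skipped
Fold 2: move[0]->D => DRRDLDR VALID
Fold 3: move[6]->L => DRRDLDL VALID
Fold 4: move[1]->L => DLRDLDL INVALID (collision), skipped
Fold 5: move[4]->D => DRRDDDL VALID

Answer: XVVXV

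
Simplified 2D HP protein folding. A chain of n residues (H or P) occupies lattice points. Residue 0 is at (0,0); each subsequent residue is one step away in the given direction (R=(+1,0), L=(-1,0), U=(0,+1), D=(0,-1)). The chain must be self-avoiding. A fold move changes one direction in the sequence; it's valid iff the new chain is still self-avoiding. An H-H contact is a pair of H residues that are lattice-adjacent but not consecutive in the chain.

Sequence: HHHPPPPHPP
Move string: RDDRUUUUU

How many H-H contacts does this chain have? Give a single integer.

Answer: 0

Derivation:
Positions: [(0, 0), (1, 0), (1, -1), (1, -2), (2, -2), (2, -1), (2, 0), (2, 1), (2, 2), (2, 3)]
No H-H contacts found.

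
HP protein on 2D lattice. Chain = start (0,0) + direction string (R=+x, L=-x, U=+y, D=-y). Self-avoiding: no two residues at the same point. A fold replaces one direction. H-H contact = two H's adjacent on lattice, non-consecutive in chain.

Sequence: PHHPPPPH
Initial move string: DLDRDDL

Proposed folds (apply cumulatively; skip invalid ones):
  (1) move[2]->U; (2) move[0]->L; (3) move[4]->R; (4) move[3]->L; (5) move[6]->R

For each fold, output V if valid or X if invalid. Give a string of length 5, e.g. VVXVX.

Answer: XVVXV

Derivation:
Initial: DLDRDDL -> [(0, 0), (0, -1), (-1, -1), (-1, -2), (0, -2), (0, -3), (0, -4), (-1, -4)]
Fold 1: move[2]->U => DLURDDL INVALID (collision), skipped
Fold 2: move[0]->L => LLDRDDL VALID
Fold 3: move[4]->R => LLDRRDL VALID
Fold 4: move[3]->L => LLDLRDL INVALID (collision), skipped
Fold 5: move[6]->R => LLDRRDR VALID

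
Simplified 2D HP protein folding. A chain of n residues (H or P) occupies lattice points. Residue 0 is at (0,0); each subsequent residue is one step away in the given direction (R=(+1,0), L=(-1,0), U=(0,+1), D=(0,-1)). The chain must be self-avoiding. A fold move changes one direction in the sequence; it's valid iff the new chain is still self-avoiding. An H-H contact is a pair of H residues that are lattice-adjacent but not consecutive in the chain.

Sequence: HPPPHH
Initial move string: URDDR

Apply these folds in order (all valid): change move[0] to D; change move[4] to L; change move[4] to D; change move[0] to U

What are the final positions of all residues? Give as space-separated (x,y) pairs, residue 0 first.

Initial moves: URDDR
Fold: move[0]->D => DRDDR (positions: [(0, 0), (0, -1), (1, -1), (1, -2), (1, -3), (2, -3)])
Fold: move[4]->L => DRDDL (positions: [(0, 0), (0, -1), (1, -1), (1, -2), (1, -3), (0, -3)])
Fold: move[4]->D => DRDDD (positions: [(0, 0), (0, -1), (1, -1), (1, -2), (1, -3), (1, -4)])
Fold: move[0]->U => URDDD (positions: [(0, 0), (0, 1), (1, 1), (1, 0), (1, -1), (1, -2)])

Answer: (0,0) (0,1) (1,1) (1,0) (1,-1) (1,-2)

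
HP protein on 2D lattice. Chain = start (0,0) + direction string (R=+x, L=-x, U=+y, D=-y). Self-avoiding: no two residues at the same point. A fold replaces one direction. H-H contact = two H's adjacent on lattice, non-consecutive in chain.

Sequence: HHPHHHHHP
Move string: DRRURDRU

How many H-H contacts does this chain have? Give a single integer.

Positions: [(0, 0), (0, -1), (1, -1), (2, -1), (2, 0), (3, 0), (3, -1), (4, -1), (4, 0)]
H-H contact: residue 3 @(2,-1) - residue 6 @(3, -1)

Answer: 1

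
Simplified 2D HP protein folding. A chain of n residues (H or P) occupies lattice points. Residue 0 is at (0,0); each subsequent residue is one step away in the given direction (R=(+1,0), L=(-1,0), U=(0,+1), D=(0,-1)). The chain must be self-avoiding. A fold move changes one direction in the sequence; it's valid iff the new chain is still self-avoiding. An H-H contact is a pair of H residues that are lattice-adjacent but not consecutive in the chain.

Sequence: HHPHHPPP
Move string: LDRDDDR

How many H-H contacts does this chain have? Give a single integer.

Positions: [(0, 0), (-1, 0), (-1, -1), (0, -1), (0, -2), (0, -3), (0, -4), (1, -4)]
H-H contact: residue 0 @(0,0) - residue 3 @(0, -1)

Answer: 1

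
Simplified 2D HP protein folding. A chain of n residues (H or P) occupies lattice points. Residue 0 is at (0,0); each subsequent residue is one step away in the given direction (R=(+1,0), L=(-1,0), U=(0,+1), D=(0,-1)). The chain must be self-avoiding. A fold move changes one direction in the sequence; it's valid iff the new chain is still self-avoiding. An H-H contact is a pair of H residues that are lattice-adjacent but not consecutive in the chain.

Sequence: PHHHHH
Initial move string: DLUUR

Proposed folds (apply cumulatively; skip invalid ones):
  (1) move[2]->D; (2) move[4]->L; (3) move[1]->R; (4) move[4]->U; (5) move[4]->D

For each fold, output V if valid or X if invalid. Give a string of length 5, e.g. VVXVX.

Initial: DLUUR -> [(0, 0), (0, -1), (-1, -1), (-1, 0), (-1, 1), (0, 1)]
Fold 1: move[2]->D => DLDUR INVALID (collision), skipped
Fold 2: move[4]->L => DLUUL VALID
Fold 3: move[1]->R => DRUUL VALID
Fold 4: move[4]->U => DRUUU VALID
Fold 5: move[4]->D => DRUUD INVALID (collision), skipped

Answer: XVVVX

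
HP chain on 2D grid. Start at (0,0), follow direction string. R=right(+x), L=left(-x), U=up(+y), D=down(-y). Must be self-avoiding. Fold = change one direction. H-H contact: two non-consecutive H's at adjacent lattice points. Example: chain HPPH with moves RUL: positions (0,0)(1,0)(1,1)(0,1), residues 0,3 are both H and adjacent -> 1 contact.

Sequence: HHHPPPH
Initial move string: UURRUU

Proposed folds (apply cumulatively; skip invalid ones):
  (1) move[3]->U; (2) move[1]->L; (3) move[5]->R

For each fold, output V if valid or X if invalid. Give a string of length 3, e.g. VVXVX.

Initial: UURRUU -> [(0, 0), (0, 1), (0, 2), (1, 2), (2, 2), (2, 3), (2, 4)]
Fold 1: move[3]->U => UURUUU VALID
Fold 2: move[1]->L => ULRUUU INVALID (collision), skipped
Fold 3: move[5]->R => UURUUR VALID

Answer: VXV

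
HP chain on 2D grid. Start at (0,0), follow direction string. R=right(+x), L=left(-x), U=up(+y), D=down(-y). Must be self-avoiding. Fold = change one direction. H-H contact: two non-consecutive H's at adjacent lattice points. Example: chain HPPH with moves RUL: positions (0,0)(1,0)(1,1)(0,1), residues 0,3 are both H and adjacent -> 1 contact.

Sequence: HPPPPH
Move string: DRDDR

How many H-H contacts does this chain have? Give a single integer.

Answer: 0

Derivation:
Positions: [(0, 0), (0, -1), (1, -1), (1, -2), (1, -3), (2, -3)]
No H-H contacts found.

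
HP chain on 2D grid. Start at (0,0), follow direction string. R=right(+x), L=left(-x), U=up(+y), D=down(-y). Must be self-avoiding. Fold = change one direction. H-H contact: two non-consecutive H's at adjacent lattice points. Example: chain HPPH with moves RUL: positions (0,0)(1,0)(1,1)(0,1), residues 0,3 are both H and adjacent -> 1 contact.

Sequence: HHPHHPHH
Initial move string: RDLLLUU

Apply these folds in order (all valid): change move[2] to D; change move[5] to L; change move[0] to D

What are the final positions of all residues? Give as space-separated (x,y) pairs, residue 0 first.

Answer: (0,0) (0,-1) (0,-2) (0,-3) (-1,-3) (-2,-3) (-3,-3) (-3,-2)

Derivation:
Initial moves: RDLLLUU
Fold: move[2]->D => RDDLLUU (positions: [(0, 0), (1, 0), (1, -1), (1, -2), (0, -2), (-1, -2), (-1, -1), (-1, 0)])
Fold: move[5]->L => RDDLLLU (positions: [(0, 0), (1, 0), (1, -1), (1, -2), (0, -2), (-1, -2), (-2, -2), (-2, -1)])
Fold: move[0]->D => DDDLLLU (positions: [(0, 0), (0, -1), (0, -2), (0, -3), (-1, -3), (-2, -3), (-3, -3), (-3, -2)])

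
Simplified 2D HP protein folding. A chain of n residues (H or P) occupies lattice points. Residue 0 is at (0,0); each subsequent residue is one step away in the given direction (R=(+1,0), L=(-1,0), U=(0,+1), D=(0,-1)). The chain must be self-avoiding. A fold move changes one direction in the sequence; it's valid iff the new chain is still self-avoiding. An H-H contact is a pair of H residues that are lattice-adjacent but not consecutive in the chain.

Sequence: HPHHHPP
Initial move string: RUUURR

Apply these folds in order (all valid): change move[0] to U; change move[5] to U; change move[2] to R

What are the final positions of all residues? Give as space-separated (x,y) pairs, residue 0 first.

Answer: (0,0) (0,1) (0,2) (1,2) (1,3) (2,3) (2,4)

Derivation:
Initial moves: RUUURR
Fold: move[0]->U => UUUURR (positions: [(0, 0), (0, 1), (0, 2), (0, 3), (0, 4), (1, 4), (2, 4)])
Fold: move[5]->U => UUUURU (positions: [(0, 0), (0, 1), (0, 2), (0, 3), (0, 4), (1, 4), (1, 5)])
Fold: move[2]->R => UURURU (positions: [(0, 0), (0, 1), (0, 2), (1, 2), (1, 3), (2, 3), (2, 4)])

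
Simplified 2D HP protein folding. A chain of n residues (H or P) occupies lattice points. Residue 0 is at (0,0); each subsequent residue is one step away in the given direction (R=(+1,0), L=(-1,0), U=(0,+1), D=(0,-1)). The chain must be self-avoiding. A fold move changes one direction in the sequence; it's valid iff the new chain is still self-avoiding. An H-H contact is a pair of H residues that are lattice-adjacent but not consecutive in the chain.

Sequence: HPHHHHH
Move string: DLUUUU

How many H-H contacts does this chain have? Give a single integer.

Answer: 1

Derivation:
Positions: [(0, 0), (0, -1), (-1, -1), (-1, 0), (-1, 1), (-1, 2), (-1, 3)]
H-H contact: residue 0 @(0,0) - residue 3 @(-1, 0)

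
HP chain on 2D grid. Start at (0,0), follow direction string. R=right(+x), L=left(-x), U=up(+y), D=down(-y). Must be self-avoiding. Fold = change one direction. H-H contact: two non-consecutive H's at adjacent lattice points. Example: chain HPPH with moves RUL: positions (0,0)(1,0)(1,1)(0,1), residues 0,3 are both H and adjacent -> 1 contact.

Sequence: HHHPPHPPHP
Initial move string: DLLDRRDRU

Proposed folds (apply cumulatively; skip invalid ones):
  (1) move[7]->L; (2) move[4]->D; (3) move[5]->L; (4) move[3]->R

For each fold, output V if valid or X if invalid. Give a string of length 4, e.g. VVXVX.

Initial: DLLDRRDRU -> [(0, 0), (0, -1), (-1, -1), (-2, -1), (-2, -2), (-1, -2), (0, -2), (0, -3), (1, -3), (1, -2)]
Fold 1: move[7]->L => DLLDRRDLU INVALID (collision), skipped
Fold 2: move[4]->D => DLLDDRDRU VALID
Fold 3: move[5]->L => DLLDDLDRU INVALID (collision), skipped
Fold 4: move[3]->R => DLLRDRDRU INVALID (collision), skipped

Answer: XVXX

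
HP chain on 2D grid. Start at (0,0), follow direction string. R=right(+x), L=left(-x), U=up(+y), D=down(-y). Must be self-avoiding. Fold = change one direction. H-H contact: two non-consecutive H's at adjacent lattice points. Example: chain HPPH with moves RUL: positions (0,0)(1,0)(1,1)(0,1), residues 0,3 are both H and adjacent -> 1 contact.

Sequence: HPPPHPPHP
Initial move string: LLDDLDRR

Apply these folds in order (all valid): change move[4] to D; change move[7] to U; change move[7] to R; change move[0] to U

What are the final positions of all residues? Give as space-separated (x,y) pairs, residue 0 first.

Initial moves: LLDDLDRR
Fold: move[4]->D => LLDDDDRR (positions: [(0, 0), (-1, 0), (-2, 0), (-2, -1), (-2, -2), (-2, -3), (-2, -4), (-1, -4), (0, -4)])
Fold: move[7]->U => LLDDDDRU (positions: [(0, 0), (-1, 0), (-2, 0), (-2, -1), (-2, -2), (-2, -3), (-2, -4), (-1, -4), (-1, -3)])
Fold: move[7]->R => LLDDDDRR (positions: [(0, 0), (-1, 0), (-2, 0), (-2, -1), (-2, -2), (-2, -3), (-2, -4), (-1, -4), (0, -4)])
Fold: move[0]->U => ULDDDDRR (positions: [(0, 0), (0, 1), (-1, 1), (-1, 0), (-1, -1), (-1, -2), (-1, -3), (0, -3), (1, -3)])

Answer: (0,0) (0,1) (-1,1) (-1,0) (-1,-1) (-1,-2) (-1,-3) (0,-3) (1,-3)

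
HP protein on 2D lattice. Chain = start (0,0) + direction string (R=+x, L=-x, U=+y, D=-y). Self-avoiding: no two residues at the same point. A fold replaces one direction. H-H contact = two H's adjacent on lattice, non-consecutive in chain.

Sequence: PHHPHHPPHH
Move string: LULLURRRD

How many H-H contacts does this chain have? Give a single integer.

Answer: 1

Derivation:
Positions: [(0, 0), (-1, 0), (-1, 1), (-2, 1), (-3, 1), (-3, 2), (-2, 2), (-1, 2), (0, 2), (0, 1)]
H-H contact: residue 2 @(-1,1) - residue 9 @(0, 1)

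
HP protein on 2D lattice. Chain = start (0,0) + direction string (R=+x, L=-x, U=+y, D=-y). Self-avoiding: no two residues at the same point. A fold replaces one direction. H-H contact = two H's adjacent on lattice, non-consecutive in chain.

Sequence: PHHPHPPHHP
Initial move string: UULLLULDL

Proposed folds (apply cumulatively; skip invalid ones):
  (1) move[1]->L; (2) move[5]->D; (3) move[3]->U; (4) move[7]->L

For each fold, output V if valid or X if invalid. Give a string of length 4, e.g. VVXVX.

Initial: UULLLULDL -> [(0, 0), (0, 1), (0, 2), (-1, 2), (-2, 2), (-3, 2), (-3, 3), (-4, 3), (-4, 2), (-5, 2)]
Fold 1: move[1]->L => ULLLLULDL VALID
Fold 2: move[5]->D => ULLLLDLDL VALID
Fold 3: move[3]->U => ULLULDLDL VALID
Fold 4: move[7]->L => ULLULDLLL VALID

Answer: VVVV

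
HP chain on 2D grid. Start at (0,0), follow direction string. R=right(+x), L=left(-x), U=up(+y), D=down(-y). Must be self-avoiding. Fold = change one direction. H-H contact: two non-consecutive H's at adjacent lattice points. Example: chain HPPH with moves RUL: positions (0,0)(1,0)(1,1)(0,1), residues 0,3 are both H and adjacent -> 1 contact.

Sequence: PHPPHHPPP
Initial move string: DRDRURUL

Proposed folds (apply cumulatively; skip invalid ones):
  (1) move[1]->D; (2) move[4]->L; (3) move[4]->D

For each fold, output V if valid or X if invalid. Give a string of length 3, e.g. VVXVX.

Initial: DRDRURUL -> [(0, 0), (0, -1), (1, -1), (1, -2), (2, -2), (2, -1), (3, -1), (3, 0), (2, 0)]
Fold 1: move[1]->D => DDDRURUL VALID
Fold 2: move[4]->L => DDDRLRUL INVALID (collision), skipped
Fold 3: move[4]->D => DDDRDRUL INVALID (collision), skipped

Answer: VXX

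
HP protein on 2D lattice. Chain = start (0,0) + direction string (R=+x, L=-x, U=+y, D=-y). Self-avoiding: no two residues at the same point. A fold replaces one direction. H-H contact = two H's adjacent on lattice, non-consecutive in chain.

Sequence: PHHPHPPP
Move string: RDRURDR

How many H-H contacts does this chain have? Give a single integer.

Positions: [(0, 0), (1, 0), (1, -1), (2, -1), (2, 0), (3, 0), (3, -1), (4, -1)]
H-H contact: residue 1 @(1,0) - residue 4 @(2, 0)

Answer: 1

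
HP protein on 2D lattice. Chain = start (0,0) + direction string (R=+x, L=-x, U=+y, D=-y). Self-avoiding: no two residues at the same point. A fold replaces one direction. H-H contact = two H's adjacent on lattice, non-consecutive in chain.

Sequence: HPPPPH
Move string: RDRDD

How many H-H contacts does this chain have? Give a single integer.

Answer: 0

Derivation:
Positions: [(0, 0), (1, 0), (1, -1), (2, -1), (2, -2), (2, -3)]
No H-H contacts found.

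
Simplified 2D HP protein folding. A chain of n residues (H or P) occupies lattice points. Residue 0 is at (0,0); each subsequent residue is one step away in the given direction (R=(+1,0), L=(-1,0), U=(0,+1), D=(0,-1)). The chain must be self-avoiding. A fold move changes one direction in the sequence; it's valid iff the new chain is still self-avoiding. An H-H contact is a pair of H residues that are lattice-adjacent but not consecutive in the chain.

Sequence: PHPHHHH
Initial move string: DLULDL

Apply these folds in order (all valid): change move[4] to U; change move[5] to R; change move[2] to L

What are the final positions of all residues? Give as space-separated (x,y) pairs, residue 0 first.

Answer: (0,0) (0,-1) (-1,-1) (-2,-1) (-3,-1) (-3,0) (-2,0)

Derivation:
Initial moves: DLULDL
Fold: move[4]->U => DLULUL (positions: [(0, 0), (0, -1), (-1, -1), (-1, 0), (-2, 0), (-2, 1), (-3, 1)])
Fold: move[5]->R => DLULUR (positions: [(0, 0), (0, -1), (-1, -1), (-1, 0), (-2, 0), (-2, 1), (-1, 1)])
Fold: move[2]->L => DLLLUR (positions: [(0, 0), (0, -1), (-1, -1), (-2, -1), (-3, -1), (-3, 0), (-2, 0)])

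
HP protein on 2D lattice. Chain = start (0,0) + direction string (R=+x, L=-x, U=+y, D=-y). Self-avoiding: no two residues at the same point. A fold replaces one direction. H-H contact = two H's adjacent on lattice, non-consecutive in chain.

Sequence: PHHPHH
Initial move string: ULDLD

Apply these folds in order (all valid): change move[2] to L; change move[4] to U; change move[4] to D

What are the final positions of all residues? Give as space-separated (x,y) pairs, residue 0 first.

Answer: (0,0) (0,1) (-1,1) (-2,1) (-3,1) (-3,0)

Derivation:
Initial moves: ULDLD
Fold: move[2]->L => ULLLD (positions: [(0, 0), (0, 1), (-1, 1), (-2, 1), (-3, 1), (-3, 0)])
Fold: move[4]->U => ULLLU (positions: [(0, 0), (0, 1), (-1, 1), (-2, 1), (-3, 1), (-3, 2)])
Fold: move[4]->D => ULLLD (positions: [(0, 0), (0, 1), (-1, 1), (-2, 1), (-3, 1), (-3, 0)])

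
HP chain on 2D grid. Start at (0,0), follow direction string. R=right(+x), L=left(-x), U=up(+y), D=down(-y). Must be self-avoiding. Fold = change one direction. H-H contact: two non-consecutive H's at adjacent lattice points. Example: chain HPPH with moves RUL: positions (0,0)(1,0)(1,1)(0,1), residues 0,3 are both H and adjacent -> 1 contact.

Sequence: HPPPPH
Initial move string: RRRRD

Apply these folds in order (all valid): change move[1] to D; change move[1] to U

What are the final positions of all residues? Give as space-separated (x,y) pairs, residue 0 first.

Answer: (0,0) (1,0) (1,1) (2,1) (3,1) (3,0)

Derivation:
Initial moves: RRRRD
Fold: move[1]->D => RDRRD (positions: [(0, 0), (1, 0), (1, -1), (2, -1), (3, -1), (3, -2)])
Fold: move[1]->U => RURRD (positions: [(0, 0), (1, 0), (1, 1), (2, 1), (3, 1), (3, 0)])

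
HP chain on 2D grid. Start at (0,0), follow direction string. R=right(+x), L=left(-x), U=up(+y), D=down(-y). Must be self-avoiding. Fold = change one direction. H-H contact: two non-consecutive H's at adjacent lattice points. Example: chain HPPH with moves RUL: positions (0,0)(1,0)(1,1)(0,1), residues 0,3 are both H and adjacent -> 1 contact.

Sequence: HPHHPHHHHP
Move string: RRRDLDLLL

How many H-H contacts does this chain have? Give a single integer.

Answer: 1

Derivation:
Positions: [(0, 0), (1, 0), (2, 0), (3, 0), (3, -1), (2, -1), (2, -2), (1, -2), (0, -2), (-1, -2)]
H-H contact: residue 2 @(2,0) - residue 5 @(2, -1)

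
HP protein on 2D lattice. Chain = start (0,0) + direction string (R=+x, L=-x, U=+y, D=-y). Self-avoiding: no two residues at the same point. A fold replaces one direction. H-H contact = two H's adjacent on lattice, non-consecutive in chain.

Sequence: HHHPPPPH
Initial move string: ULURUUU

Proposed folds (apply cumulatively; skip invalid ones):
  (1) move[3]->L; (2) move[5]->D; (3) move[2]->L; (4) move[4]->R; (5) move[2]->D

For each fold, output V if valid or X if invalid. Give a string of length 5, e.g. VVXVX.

Answer: VXVXV

Derivation:
Initial: ULURUUU -> [(0, 0), (0, 1), (-1, 1), (-1, 2), (0, 2), (0, 3), (0, 4), (0, 5)]
Fold 1: move[3]->L => ULULUUU VALID
Fold 2: move[5]->D => ULULUDU INVALID (collision), skipped
Fold 3: move[2]->L => ULLLUUU VALID
Fold 4: move[4]->R => ULLLRUU INVALID (collision), skipped
Fold 5: move[2]->D => ULDLUUU VALID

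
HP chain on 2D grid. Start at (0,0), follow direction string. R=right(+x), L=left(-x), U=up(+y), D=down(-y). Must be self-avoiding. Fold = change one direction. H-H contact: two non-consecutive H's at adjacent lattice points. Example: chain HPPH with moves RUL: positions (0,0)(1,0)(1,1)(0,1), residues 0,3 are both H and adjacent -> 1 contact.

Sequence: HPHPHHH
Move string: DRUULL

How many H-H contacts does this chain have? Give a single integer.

Answer: 1

Derivation:
Positions: [(0, 0), (0, -1), (1, -1), (1, 0), (1, 1), (0, 1), (-1, 1)]
H-H contact: residue 0 @(0,0) - residue 5 @(0, 1)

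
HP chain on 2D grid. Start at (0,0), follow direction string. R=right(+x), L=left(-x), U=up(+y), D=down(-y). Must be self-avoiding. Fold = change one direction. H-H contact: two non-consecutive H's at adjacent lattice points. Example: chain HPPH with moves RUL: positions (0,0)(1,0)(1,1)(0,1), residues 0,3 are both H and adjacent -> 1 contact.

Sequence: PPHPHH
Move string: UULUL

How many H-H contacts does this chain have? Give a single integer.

Positions: [(0, 0), (0, 1), (0, 2), (-1, 2), (-1, 3), (-2, 3)]
No H-H contacts found.

Answer: 0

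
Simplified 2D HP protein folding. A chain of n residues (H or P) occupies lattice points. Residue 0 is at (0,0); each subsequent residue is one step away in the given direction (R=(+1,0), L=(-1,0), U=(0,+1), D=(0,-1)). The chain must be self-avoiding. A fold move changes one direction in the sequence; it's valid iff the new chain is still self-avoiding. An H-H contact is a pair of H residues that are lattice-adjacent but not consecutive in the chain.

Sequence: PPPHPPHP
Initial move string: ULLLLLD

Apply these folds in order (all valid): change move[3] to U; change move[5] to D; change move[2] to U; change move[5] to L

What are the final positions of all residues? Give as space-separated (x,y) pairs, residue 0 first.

Initial moves: ULLLLLD
Fold: move[3]->U => ULLULLD (positions: [(0, 0), (0, 1), (-1, 1), (-2, 1), (-2, 2), (-3, 2), (-4, 2), (-4, 1)])
Fold: move[5]->D => ULLULDD (positions: [(0, 0), (0, 1), (-1, 1), (-2, 1), (-2, 2), (-3, 2), (-3, 1), (-3, 0)])
Fold: move[2]->U => ULUULDD (positions: [(0, 0), (0, 1), (-1, 1), (-1, 2), (-1, 3), (-2, 3), (-2, 2), (-2, 1)])
Fold: move[5]->L => ULUULLD (positions: [(0, 0), (0, 1), (-1, 1), (-1, 2), (-1, 3), (-2, 3), (-3, 3), (-3, 2)])

Answer: (0,0) (0,1) (-1,1) (-1,2) (-1,3) (-2,3) (-3,3) (-3,2)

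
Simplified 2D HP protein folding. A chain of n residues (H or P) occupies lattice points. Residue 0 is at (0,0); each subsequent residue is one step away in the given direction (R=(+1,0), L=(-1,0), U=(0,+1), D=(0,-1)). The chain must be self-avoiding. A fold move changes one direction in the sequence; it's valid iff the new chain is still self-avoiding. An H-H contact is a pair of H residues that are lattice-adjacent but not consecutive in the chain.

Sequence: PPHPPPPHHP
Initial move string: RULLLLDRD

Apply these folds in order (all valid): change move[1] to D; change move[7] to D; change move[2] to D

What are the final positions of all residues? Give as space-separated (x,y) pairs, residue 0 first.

Initial moves: RULLLLDRD
Fold: move[1]->D => RDLLLLDRD (positions: [(0, 0), (1, 0), (1, -1), (0, -1), (-1, -1), (-2, -1), (-3, -1), (-3, -2), (-2, -2), (-2, -3)])
Fold: move[7]->D => RDLLLLDDD (positions: [(0, 0), (1, 0), (1, -1), (0, -1), (-1, -1), (-2, -1), (-3, -1), (-3, -2), (-3, -3), (-3, -4)])
Fold: move[2]->D => RDDLLLDDD (positions: [(0, 0), (1, 0), (1, -1), (1, -2), (0, -2), (-1, -2), (-2, -2), (-2, -3), (-2, -4), (-2, -5)])

Answer: (0,0) (1,0) (1,-1) (1,-2) (0,-2) (-1,-2) (-2,-2) (-2,-3) (-2,-4) (-2,-5)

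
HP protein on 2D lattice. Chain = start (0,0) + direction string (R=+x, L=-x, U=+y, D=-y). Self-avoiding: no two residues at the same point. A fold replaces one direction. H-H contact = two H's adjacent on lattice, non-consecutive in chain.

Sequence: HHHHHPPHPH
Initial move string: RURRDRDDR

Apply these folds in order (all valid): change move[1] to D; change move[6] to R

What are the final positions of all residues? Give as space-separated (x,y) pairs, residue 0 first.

Initial moves: RURRDRDDR
Fold: move[1]->D => RDRRDRDDR (positions: [(0, 0), (1, 0), (1, -1), (2, -1), (3, -1), (3, -2), (4, -2), (4, -3), (4, -4), (5, -4)])
Fold: move[6]->R => RDRRDRRDR (positions: [(0, 0), (1, 0), (1, -1), (2, -1), (3, -1), (3, -2), (4, -2), (5, -2), (5, -3), (6, -3)])

Answer: (0,0) (1,0) (1,-1) (2,-1) (3,-1) (3,-2) (4,-2) (5,-2) (5,-3) (6,-3)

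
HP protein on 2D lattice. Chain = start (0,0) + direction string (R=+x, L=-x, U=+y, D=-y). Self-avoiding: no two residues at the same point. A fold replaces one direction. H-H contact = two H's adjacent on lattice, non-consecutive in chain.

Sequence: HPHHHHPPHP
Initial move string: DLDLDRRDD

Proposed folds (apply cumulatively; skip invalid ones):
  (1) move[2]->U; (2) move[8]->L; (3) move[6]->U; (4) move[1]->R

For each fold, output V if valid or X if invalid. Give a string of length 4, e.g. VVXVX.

Answer: XVXV

Derivation:
Initial: DLDLDRRDD -> [(0, 0), (0, -1), (-1, -1), (-1, -2), (-2, -2), (-2, -3), (-1, -3), (0, -3), (0, -4), (0, -5)]
Fold 1: move[2]->U => DLULDRRDD INVALID (collision), skipped
Fold 2: move[8]->L => DLDLDRRDL VALID
Fold 3: move[6]->U => DLDLDRUDL INVALID (collision), skipped
Fold 4: move[1]->R => DRDLDRRDL VALID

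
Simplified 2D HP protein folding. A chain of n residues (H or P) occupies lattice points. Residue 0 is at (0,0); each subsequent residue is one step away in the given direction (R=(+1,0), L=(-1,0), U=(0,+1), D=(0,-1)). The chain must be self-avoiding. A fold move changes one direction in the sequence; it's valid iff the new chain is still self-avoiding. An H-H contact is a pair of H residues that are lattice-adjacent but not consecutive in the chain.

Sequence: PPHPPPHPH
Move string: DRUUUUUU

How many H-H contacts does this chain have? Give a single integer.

Positions: [(0, 0), (0, -1), (1, -1), (1, 0), (1, 1), (1, 2), (1, 3), (1, 4), (1, 5)]
No H-H contacts found.

Answer: 0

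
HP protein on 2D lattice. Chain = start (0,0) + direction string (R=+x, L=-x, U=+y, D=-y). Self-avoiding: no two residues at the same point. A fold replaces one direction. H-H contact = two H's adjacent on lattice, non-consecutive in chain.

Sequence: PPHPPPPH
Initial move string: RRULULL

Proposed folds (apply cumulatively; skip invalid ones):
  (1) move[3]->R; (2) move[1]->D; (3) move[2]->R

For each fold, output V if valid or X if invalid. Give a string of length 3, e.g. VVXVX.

Answer: VXV

Derivation:
Initial: RRULULL -> [(0, 0), (1, 0), (2, 0), (2, 1), (1, 1), (1, 2), (0, 2), (-1, 2)]
Fold 1: move[3]->R => RRURULL VALID
Fold 2: move[1]->D => RDURULL INVALID (collision), skipped
Fold 3: move[2]->R => RRRRULL VALID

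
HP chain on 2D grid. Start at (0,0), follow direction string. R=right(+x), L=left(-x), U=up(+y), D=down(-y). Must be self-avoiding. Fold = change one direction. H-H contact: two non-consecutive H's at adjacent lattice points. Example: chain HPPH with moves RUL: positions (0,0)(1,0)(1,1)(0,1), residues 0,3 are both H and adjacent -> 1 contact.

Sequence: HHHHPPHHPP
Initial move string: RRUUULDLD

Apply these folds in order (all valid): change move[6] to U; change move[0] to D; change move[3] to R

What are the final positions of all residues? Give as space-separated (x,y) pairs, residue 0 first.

Initial moves: RRUUULDLD
Fold: move[6]->U => RRUUULULD (positions: [(0, 0), (1, 0), (2, 0), (2, 1), (2, 2), (2, 3), (1, 3), (1, 4), (0, 4), (0, 3)])
Fold: move[0]->D => DRUUULULD (positions: [(0, 0), (0, -1), (1, -1), (1, 0), (1, 1), (1, 2), (0, 2), (0, 3), (-1, 3), (-1, 2)])
Fold: move[3]->R => DRURULULD (positions: [(0, 0), (0, -1), (1, -1), (1, 0), (2, 0), (2, 1), (1, 1), (1, 2), (0, 2), (0, 1)])

Answer: (0,0) (0,-1) (1,-1) (1,0) (2,0) (2,1) (1,1) (1,2) (0,2) (0,1)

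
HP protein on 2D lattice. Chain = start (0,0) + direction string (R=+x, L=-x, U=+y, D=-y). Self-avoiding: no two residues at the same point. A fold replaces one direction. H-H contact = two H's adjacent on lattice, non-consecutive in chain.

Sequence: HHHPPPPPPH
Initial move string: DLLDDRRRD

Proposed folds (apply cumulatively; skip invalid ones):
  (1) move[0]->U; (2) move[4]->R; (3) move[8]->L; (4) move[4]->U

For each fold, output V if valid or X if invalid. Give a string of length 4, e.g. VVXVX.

Initial: DLLDDRRRD -> [(0, 0), (0, -1), (-1, -1), (-2, -1), (-2, -2), (-2, -3), (-1, -3), (0, -3), (1, -3), (1, -4)]
Fold 1: move[0]->U => ULLDDRRRD VALID
Fold 2: move[4]->R => ULLDRRRRD INVALID (collision), skipped
Fold 3: move[8]->L => ULLDDRRRL INVALID (collision), skipped
Fold 4: move[4]->U => ULLDURRRD INVALID (collision), skipped

Answer: VXXX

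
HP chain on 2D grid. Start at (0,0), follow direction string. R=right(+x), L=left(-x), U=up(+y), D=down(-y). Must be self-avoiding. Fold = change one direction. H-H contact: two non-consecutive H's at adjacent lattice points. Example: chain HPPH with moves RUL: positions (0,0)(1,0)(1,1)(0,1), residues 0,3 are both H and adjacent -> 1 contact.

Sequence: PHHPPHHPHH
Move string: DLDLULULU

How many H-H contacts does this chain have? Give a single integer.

Answer: 1

Derivation:
Positions: [(0, 0), (0, -1), (-1, -1), (-1, -2), (-2, -2), (-2, -1), (-3, -1), (-3, 0), (-4, 0), (-4, 1)]
H-H contact: residue 2 @(-1,-1) - residue 5 @(-2, -1)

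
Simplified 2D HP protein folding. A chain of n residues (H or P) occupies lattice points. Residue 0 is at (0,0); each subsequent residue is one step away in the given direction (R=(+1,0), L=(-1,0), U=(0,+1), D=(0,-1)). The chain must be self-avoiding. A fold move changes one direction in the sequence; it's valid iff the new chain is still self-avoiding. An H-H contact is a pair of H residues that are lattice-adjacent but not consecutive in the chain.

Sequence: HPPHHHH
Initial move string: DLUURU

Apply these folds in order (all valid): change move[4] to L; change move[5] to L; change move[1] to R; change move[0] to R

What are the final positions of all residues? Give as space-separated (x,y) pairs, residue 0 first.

Answer: (0,0) (1,0) (2,0) (2,1) (2,2) (1,2) (0,2)

Derivation:
Initial moves: DLUURU
Fold: move[4]->L => DLUULU (positions: [(0, 0), (0, -1), (-1, -1), (-1, 0), (-1, 1), (-2, 1), (-2, 2)])
Fold: move[5]->L => DLUULL (positions: [(0, 0), (0, -1), (-1, -1), (-1, 0), (-1, 1), (-2, 1), (-3, 1)])
Fold: move[1]->R => DRUULL (positions: [(0, 0), (0, -1), (1, -1), (1, 0), (1, 1), (0, 1), (-1, 1)])
Fold: move[0]->R => RRUULL (positions: [(0, 0), (1, 0), (2, 0), (2, 1), (2, 2), (1, 2), (0, 2)])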